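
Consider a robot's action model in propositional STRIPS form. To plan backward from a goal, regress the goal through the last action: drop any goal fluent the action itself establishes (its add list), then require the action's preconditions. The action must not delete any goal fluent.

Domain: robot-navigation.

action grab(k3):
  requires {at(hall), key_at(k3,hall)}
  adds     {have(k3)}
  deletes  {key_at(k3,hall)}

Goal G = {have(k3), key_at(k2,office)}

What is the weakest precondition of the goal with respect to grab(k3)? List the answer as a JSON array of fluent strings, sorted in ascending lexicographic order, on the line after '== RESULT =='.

Compute (G \ add) ∪ pre:
  G ∩ del = {}  (empty — regression defined)
  G \ add = {have(k3), key_at(k2,office)} \ {have(k3)} = {key_at(k2,office)}
  ∪ pre   = {key_at(k2,office)} ∪ {at(hall), key_at(k3,hall)}
          = {at(hall), key_at(k2,office), key_at(k3,hall)}

== RESULT ==
["at(hall)", "key_at(k2,office)", "key_at(k3,hall)"]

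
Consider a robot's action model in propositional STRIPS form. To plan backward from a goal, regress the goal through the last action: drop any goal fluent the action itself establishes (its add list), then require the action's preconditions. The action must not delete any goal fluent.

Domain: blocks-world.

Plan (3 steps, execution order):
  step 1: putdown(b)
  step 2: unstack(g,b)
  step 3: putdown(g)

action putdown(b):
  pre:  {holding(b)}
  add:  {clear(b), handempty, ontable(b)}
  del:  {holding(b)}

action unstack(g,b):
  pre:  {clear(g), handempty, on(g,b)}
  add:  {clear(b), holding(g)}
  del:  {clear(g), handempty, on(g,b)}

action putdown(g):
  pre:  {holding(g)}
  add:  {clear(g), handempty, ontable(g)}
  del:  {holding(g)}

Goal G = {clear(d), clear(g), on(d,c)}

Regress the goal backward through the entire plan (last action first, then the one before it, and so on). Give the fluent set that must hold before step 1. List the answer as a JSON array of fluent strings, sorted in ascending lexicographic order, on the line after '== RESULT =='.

Work backward from the goal:
  through step 3 (putdown(g)): drop {clear(g)}, keep {clear(d), on(d,c)}, require {holding(g)}
    → {clear(d), holding(g), on(d,c)}
  through step 2 (unstack(g,b)): drop {holding(g)}, keep {clear(d), on(d,c)}, require {clear(g), handempty, on(g,b)}
    → {clear(d), clear(g), handempty, on(d,c), on(g,b)}
  through step 1 (putdown(b)): drop {handempty}, keep {clear(d), clear(g), on(d,c), on(g,b)}, require {holding(b)}
    → {clear(d), clear(g), holding(b), on(d,c), on(g,b)}

== RESULT ==
["clear(d)", "clear(g)", "holding(b)", "on(d,c)", "on(g,b)"]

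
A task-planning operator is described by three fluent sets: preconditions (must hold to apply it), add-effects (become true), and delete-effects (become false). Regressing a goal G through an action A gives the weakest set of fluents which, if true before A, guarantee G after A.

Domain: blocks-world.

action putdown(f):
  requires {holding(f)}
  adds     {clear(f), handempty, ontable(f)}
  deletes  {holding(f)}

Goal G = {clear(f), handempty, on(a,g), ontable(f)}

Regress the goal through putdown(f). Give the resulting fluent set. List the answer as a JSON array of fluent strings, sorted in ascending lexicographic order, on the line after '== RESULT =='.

Compute (G \ add) ∪ pre:
  G ∩ del = {}  (empty — regression defined)
  G \ add = {clear(f), handempty, on(a,g), ontable(f)} \ {clear(f), handempty, ontable(f)} = {on(a,g)}
  ∪ pre   = {on(a,g)} ∪ {holding(f)}
          = {holding(f), on(a,g)}

== RESULT ==
["holding(f)", "on(a,g)"]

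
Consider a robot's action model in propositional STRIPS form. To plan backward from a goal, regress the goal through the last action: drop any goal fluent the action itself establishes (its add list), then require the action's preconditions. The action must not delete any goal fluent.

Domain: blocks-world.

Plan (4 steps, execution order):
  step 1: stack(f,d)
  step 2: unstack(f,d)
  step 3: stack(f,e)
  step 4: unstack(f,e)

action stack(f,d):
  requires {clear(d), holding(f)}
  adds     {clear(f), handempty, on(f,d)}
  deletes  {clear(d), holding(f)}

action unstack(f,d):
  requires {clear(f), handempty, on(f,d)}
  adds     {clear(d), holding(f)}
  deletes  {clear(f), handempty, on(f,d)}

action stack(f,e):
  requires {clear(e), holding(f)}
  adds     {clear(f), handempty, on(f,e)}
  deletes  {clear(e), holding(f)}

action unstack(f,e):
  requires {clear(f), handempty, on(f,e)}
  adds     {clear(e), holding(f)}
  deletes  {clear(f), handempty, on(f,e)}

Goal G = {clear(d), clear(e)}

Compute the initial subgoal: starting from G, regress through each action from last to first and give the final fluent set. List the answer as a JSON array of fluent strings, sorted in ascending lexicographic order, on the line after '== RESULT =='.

Work backward from the goal:
  through step 4 (unstack(f,e)): drop {clear(e)}, keep {clear(d)}, require {clear(f), handempty, on(f,e)}
    → {clear(d), clear(f), handempty, on(f,e)}
  through step 3 (stack(f,e)): drop {clear(f), handempty, on(f,e)}, keep {clear(d)}, require {clear(e), holding(f)}
    → {clear(d), clear(e), holding(f)}
  through step 2 (unstack(f,d)): drop {clear(d), holding(f)}, keep {clear(e)}, require {clear(f), handempty, on(f,d)}
    → {clear(e), clear(f), handempty, on(f,d)}
  through step 1 (stack(f,d)): drop {clear(f), handempty, on(f,d)}, keep {clear(e)}, require {clear(d), holding(f)}
    → {clear(d), clear(e), holding(f)}

== RESULT ==
["clear(d)", "clear(e)", "holding(f)"]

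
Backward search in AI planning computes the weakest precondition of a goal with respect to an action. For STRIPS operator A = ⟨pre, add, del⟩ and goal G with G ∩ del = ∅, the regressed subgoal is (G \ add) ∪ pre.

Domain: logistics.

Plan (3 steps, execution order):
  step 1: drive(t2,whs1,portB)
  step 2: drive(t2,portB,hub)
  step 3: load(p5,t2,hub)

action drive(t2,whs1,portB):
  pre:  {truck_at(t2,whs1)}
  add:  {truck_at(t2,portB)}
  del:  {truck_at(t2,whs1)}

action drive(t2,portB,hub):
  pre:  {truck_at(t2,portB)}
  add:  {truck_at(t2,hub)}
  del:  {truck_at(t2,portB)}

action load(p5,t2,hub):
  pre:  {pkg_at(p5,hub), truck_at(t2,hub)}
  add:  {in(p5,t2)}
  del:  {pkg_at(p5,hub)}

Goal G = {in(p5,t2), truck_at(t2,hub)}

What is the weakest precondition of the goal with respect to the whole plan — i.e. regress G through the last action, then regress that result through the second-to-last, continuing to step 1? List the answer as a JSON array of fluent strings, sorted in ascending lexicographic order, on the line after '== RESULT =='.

Regress step by step:
  through step 3 (load(p5,t2,hub)): drop {in(p5,t2)}, keep {truck_at(t2,hub)}, require {pkg_at(p5,hub), truck_at(t2,hub)}
    → {pkg_at(p5,hub), truck_at(t2,hub)}
  through step 2 (drive(t2,portB,hub)): drop {truck_at(t2,hub)}, keep {pkg_at(p5,hub)}, require {truck_at(t2,portB)}
    → {pkg_at(p5,hub), truck_at(t2,portB)}
  through step 1 (drive(t2,whs1,portB)): drop {truck_at(t2,portB)}, keep {pkg_at(p5,hub)}, require {truck_at(t2,whs1)}
    → {pkg_at(p5,hub), truck_at(t2,whs1)}

== RESULT ==
["pkg_at(p5,hub)", "truck_at(t2,whs1)"]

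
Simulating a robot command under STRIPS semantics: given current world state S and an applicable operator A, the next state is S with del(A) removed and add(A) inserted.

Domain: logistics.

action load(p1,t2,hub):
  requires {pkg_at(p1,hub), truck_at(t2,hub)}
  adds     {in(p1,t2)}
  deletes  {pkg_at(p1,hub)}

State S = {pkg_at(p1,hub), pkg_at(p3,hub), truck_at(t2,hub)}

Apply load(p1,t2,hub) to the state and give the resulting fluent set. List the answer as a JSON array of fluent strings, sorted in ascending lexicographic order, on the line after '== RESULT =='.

Progress:
  pre ⊆ S: {pkg_at(p1,hub), truck_at(t2,hub)} ⊆ S  — applicable
  S \ del = {pkg_at(p3,hub), truck_at(t2,hub)}
  ∪ add   = {in(p1,t2), pkg_at(p3,hub), truck_at(t2,hub)}

== RESULT ==
["in(p1,t2)", "pkg_at(p3,hub)", "truck_at(t2,hub)"]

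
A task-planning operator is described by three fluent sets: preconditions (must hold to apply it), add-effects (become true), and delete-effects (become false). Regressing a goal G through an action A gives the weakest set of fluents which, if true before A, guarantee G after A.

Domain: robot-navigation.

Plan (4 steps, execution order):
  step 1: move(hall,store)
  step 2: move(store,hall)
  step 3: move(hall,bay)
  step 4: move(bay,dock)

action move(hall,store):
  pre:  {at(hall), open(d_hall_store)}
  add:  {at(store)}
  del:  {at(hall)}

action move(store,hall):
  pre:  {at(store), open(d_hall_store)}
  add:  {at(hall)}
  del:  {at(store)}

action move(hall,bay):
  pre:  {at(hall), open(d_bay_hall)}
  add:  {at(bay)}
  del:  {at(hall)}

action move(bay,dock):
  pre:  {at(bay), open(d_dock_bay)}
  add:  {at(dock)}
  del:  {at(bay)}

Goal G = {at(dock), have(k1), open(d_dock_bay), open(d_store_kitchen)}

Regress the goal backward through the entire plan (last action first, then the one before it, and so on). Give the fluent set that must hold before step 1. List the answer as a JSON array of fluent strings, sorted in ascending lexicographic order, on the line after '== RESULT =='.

Regress step by step:
  through step 4 (move(bay,dock)): drop {at(dock)}, keep {have(k1), open(d_dock_bay), open(d_store_kitchen)}, require {at(bay), open(d_dock_bay)}
    → {at(bay), have(k1), open(d_dock_bay), open(d_store_kitchen)}
  through step 3 (move(hall,bay)): drop {at(bay)}, keep {have(k1), open(d_dock_bay), open(d_store_kitchen)}, require {at(hall), open(d_bay_hall)}
    → {at(hall), have(k1), open(d_bay_hall), open(d_dock_bay), open(d_store_kitchen)}
  through step 2 (move(store,hall)): drop {at(hall)}, keep {have(k1), open(d_bay_hall), open(d_dock_bay), open(d_store_kitchen)}, require {at(store), open(d_hall_store)}
    → {at(store), have(k1), open(d_bay_hall), open(d_dock_bay), open(d_hall_store), open(d_store_kitchen)}
  through step 1 (move(hall,store)): drop {at(store)}, keep {have(k1), open(d_bay_hall), open(d_dock_bay), open(d_hall_store), open(d_store_kitchen)}, require {at(hall), open(d_hall_store)}
    → {at(hall), have(k1), open(d_bay_hall), open(d_dock_bay), open(d_hall_store), open(d_store_kitchen)}

== RESULT ==
["at(hall)", "have(k1)", "open(d_bay_hall)", "open(d_dock_bay)", "open(d_hall_store)", "open(d_store_kitchen)"]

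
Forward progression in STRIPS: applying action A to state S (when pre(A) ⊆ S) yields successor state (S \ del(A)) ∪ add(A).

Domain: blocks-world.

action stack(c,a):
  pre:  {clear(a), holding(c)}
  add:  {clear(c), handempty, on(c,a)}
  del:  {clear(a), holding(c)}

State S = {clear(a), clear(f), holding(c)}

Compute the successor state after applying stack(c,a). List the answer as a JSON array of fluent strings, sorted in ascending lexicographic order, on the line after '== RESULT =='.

Compute (S \ del) ∪ add:
  pre ⊆ S: {clear(a), holding(c)} ⊆ S  — applicable
  S \ del = {clear(f)}
  ∪ add   = {clear(c), clear(f), handempty, on(c,a)}

== RESULT ==
["clear(c)", "clear(f)", "handempty", "on(c,a)"]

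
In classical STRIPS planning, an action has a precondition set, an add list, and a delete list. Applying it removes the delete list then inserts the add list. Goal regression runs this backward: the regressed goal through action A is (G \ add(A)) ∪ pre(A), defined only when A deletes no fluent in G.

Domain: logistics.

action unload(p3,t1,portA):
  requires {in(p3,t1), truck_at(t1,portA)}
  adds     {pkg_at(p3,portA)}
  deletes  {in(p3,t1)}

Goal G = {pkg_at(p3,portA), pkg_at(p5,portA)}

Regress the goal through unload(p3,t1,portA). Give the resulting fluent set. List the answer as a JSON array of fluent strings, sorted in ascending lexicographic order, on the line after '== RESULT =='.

Regress:
  G ∩ del = {}  (empty — regression defined)
  G \ add = {pkg_at(p3,portA), pkg_at(p5,portA)} \ {pkg_at(p3,portA)} = {pkg_at(p5,portA)}
  ∪ pre   = {pkg_at(p5,portA)} ∪ {in(p3,t1), truck_at(t1,portA)}
          = {in(p3,t1), pkg_at(p5,portA), truck_at(t1,portA)}

== RESULT ==
["in(p3,t1)", "pkg_at(p5,portA)", "truck_at(t1,portA)"]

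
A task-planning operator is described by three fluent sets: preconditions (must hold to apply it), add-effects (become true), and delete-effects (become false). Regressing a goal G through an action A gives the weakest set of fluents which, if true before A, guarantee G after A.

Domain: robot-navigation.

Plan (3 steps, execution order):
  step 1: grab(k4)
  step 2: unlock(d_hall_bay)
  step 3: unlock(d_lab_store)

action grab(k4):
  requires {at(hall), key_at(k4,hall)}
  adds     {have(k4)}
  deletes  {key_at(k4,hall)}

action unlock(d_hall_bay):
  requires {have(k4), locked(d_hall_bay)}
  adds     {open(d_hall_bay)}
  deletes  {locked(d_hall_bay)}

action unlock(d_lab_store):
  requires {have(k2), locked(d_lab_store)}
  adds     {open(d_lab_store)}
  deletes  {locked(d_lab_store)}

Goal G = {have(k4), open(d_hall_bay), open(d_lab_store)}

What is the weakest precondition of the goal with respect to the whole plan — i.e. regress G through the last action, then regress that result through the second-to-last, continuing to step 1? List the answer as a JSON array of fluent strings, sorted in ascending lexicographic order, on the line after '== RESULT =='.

Regress step by step:
  through step 3 (unlock(d_lab_store)): drop {open(d_lab_store)}, keep {have(k4), open(d_hall_bay)}, require {have(k2), locked(d_lab_store)}
    → {have(k2), have(k4), locked(d_lab_store), open(d_hall_bay)}
  through step 2 (unlock(d_hall_bay)): drop {open(d_hall_bay)}, keep {have(k2), have(k4), locked(d_lab_store)}, require {have(k4), locked(d_hall_bay)}
    → {have(k2), have(k4), locked(d_hall_bay), locked(d_lab_store)}
  through step 1 (grab(k4)): drop {have(k4)}, keep {have(k2), locked(d_hall_bay), locked(d_lab_store)}, require {at(hall), key_at(k4,hall)}
    → {at(hall), have(k2), key_at(k4,hall), locked(d_hall_bay), locked(d_lab_store)}

== RESULT ==
["at(hall)", "have(k2)", "key_at(k4,hall)", "locked(d_hall_bay)", "locked(d_lab_store)"]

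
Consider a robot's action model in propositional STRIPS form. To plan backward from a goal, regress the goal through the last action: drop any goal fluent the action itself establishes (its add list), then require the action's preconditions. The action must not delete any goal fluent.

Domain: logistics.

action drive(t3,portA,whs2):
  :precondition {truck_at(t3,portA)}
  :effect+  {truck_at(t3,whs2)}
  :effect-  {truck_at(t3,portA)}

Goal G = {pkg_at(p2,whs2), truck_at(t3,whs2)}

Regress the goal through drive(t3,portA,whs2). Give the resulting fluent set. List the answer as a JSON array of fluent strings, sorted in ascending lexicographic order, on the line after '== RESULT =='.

Compute (G \ add) ∪ pre:
  G ∩ del = {}  (empty — regression defined)
  G \ add = {pkg_at(p2,whs2), truck_at(t3,whs2)} \ {truck_at(t3,whs2)} = {pkg_at(p2,whs2)}
  ∪ pre   = {pkg_at(p2,whs2)} ∪ {truck_at(t3,portA)}
          = {pkg_at(p2,whs2), truck_at(t3,portA)}

== RESULT ==
["pkg_at(p2,whs2)", "truck_at(t3,portA)"]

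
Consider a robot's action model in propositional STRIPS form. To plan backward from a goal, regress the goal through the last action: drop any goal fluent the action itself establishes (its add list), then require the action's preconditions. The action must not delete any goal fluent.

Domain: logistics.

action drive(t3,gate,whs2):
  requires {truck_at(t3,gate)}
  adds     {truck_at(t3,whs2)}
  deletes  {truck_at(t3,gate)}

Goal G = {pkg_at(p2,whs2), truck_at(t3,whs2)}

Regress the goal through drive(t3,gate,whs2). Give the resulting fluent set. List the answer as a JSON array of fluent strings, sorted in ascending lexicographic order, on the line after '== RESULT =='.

Regress:
  G ∩ del = {}  (empty — regression defined)
  G \ add = {pkg_at(p2,whs2), truck_at(t3,whs2)} \ {truck_at(t3,whs2)} = {pkg_at(p2,whs2)}
  ∪ pre   = {pkg_at(p2,whs2)} ∪ {truck_at(t3,gate)}
          = {pkg_at(p2,whs2), truck_at(t3,gate)}

== RESULT ==
["pkg_at(p2,whs2)", "truck_at(t3,gate)"]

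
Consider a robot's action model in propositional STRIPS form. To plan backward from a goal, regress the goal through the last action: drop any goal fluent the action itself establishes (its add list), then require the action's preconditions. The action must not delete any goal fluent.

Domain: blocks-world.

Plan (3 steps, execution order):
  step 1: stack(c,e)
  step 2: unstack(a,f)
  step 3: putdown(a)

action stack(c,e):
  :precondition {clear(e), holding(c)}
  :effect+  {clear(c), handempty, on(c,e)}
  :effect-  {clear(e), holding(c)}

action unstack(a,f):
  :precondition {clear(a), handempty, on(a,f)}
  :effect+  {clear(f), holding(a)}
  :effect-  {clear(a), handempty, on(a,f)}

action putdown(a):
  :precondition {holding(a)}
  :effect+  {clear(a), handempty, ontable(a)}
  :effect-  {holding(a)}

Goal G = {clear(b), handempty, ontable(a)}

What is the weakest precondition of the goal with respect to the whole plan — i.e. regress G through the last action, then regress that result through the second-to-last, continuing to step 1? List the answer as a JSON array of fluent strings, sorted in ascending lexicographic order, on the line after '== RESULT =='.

Regress step by step:
  through step 3 (putdown(a)): drop {handempty, ontable(a)}, keep {clear(b)}, require {holding(a)}
    → {clear(b), holding(a)}
  through step 2 (unstack(a,f)): drop {holding(a)}, keep {clear(b)}, require {clear(a), handempty, on(a,f)}
    → {clear(a), clear(b), handempty, on(a,f)}
  through step 1 (stack(c,e)): drop {handempty}, keep {clear(a), clear(b), on(a,f)}, require {clear(e), holding(c)}
    → {clear(a), clear(b), clear(e), holding(c), on(a,f)}

== RESULT ==
["clear(a)", "clear(b)", "clear(e)", "holding(c)", "on(a,f)"]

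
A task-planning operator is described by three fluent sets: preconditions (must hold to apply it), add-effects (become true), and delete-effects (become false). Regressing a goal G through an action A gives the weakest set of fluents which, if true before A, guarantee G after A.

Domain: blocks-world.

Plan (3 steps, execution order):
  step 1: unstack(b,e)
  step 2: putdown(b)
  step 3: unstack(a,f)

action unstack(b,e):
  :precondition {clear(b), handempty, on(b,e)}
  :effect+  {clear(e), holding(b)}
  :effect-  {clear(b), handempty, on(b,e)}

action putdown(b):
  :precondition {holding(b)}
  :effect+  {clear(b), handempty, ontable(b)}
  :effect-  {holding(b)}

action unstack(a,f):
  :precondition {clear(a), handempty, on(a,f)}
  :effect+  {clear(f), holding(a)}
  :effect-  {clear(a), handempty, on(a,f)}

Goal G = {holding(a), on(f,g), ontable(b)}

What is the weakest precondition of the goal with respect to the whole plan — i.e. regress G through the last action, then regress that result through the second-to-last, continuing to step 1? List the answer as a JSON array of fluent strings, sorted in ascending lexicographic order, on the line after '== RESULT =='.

Regress step by step:
  through step 3 (unstack(a,f)): drop {holding(a)}, keep {on(f,g), ontable(b)}, require {clear(a), handempty, on(a,f)}
    → {clear(a), handempty, on(a,f), on(f,g), ontable(b)}
  through step 2 (putdown(b)): drop {handempty, ontable(b)}, keep {clear(a), on(a,f), on(f,g)}, require {holding(b)}
    → {clear(a), holding(b), on(a,f), on(f,g)}
  through step 1 (unstack(b,e)): drop {holding(b)}, keep {clear(a), on(a,f), on(f,g)}, require {clear(b), handempty, on(b,e)}
    → {clear(a), clear(b), handempty, on(a,f), on(b,e), on(f,g)}

== RESULT ==
["clear(a)", "clear(b)", "handempty", "on(a,f)", "on(b,e)", "on(f,g)"]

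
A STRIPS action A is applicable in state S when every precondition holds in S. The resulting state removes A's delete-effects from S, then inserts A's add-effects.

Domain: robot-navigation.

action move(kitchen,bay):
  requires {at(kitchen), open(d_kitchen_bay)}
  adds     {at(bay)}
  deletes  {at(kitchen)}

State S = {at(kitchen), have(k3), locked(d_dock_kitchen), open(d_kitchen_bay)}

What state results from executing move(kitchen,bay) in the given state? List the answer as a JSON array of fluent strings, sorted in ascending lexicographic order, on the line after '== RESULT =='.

Compute (S \ del) ∪ add:
  pre ⊆ S: {at(kitchen), open(d_kitchen_bay)} ⊆ S  — applicable
  S \ del = {have(k3), locked(d_dock_kitchen), open(d_kitchen_bay)}
  ∪ add   = {at(bay), have(k3), locked(d_dock_kitchen), open(d_kitchen_bay)}

== RESULT ==
["at(bay)", "have(k3)", "locked(d_dock_kitchen)", "open(d_kitchen_bay)"]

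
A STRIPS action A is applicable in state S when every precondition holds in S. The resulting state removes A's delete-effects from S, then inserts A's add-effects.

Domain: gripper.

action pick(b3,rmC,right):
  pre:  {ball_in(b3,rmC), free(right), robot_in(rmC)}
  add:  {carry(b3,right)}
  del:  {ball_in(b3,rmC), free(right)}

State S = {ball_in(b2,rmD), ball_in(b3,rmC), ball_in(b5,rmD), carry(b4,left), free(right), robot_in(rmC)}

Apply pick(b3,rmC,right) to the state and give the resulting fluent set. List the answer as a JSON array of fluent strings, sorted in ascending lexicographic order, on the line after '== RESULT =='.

Progress:
  pre ⊆ S: {ball_in(b3,rmC), free(right), robot_in(rmC)} ⊆ S  — applicable
  S \ del = {ball_in(b2,rmD), ball_in(b5,rmD), carry(b4,left), robot_in(rmC)}
  ∪ add   = {ball_in(b2,rmD), ball_in(b5,rmD), carry(b3,right), carry(b4,left), robot_in(rmC)}

== RESULT ==
["ball_in(b2,rmD)", "ball_in(b5,rmD)", "carry(b3,right)", "carry(b4,left)", "robot_in(rmC)"]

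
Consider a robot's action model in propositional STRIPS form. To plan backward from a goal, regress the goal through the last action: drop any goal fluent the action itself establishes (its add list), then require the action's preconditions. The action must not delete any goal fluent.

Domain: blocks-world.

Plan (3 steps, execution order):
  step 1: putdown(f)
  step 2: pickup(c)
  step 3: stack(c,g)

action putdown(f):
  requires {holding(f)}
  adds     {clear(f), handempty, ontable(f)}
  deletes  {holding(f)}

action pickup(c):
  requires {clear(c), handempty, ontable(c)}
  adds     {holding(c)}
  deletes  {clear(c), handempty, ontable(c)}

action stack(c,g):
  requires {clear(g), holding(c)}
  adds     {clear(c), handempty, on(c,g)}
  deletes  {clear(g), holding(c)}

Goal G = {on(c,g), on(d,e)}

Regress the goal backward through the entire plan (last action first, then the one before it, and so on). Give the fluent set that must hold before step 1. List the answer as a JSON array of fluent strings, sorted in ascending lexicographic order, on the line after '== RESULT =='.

Regress step by step:
  through step 3 (stack(c,g)): drop {on(c,g)}, keep {on(d,e)}, require {clear(g), holding(c)}
    → {clear(g), holding(c), on(d,e)}
  through step 2 (pickup(c)): drop {holding(c)}, keep {clear(g), on(d,e)}, require {clear(c), handempty, ontable(c)}
    → {clear(c), clear(g), handempty, on(d,e), ontable(c)}
  through step 1 (putdown(f)): drop {handempty}, keep {clear(c), clear(g), on(d,e), ontable(c)}, require {holding(f)}
    → {clear(c), clear(g), holding(f), on(d,e), ontable(c)}

== RESULT ==
["clear(c)", "clear(g)", "holding(f)", "on(d,e)", "ontable(c)"]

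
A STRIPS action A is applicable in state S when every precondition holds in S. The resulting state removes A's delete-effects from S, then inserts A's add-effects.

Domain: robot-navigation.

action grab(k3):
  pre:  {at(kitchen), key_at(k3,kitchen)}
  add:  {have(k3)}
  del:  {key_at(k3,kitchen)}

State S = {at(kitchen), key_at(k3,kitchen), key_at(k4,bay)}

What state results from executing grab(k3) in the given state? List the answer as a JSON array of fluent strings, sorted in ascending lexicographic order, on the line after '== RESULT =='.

Compute (S \ del) ∪ add:
  pre ⊆ S: {at(kitchen), key_at(k3,kitchen)} ⊆ S  — applicable
  S \ del = {at(kitchen), key_at(k4,bay)}
  ∪ add   = {at(kitchen), have(k3), key_at(k4,bay)}

== RESULT ==
["at(kitchen)", "have(k3)", "key_at(k4,bay)"]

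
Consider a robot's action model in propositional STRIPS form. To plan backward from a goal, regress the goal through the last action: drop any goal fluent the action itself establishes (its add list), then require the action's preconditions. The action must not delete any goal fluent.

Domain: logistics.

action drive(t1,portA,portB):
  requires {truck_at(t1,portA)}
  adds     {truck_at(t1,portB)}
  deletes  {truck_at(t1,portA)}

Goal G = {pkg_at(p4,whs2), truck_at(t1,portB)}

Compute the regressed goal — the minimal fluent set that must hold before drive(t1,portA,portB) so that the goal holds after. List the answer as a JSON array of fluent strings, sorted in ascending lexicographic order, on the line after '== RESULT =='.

Compute (G \ add) ∪ pre:
  G ∩ del = {}  (empty — regression defined)
  G \ add = {pkg_at(p4,whs2), truck_at(t1,portB)} \ {truck_at(t1,portB)} = {pkg_at(p4,whs2)}
  ∪ pre   = {pkg_at(p4,whs2)} ∪ {truck_at(t1,portA)}
          = {pkg_at(p4,whs2), truck_at(t1,portA)}

== RESULT ==
["pkg_at(p4,whs2)", "truck_at(t1,portA)"]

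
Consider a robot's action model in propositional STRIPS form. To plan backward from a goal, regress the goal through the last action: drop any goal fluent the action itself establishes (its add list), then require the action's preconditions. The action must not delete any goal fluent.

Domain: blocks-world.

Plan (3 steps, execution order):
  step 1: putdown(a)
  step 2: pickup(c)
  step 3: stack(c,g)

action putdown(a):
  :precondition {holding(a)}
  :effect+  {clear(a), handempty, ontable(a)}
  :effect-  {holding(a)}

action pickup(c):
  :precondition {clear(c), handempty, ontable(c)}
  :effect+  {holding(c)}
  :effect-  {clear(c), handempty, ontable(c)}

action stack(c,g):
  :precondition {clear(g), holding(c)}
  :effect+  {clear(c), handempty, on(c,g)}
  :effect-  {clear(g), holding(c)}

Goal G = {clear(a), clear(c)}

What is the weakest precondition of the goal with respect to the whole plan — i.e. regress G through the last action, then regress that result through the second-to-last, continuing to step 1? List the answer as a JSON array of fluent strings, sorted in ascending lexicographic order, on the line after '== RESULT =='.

Work backward from the goal:
  through step 3 (stack(c,g)): drop {clear(c)}, keep {clear(a)}, require {clear(g), holding(c)}
    → {clear(a), clear(g), holding(c)}
  through step 2 (pickup(c)): drop {holding(c)}, keep {clear(a), clear(g)}, require {clear(c), handempty, ontable(c)}
    → {clear(a), clear(c), clear(g), handempty, ontable(c)}
  through step 1 (putdown(a)): drop {clear(a), handempty}, keep {clear(c), clear(g), ontable(c)}, require {holding(a)}
    → {clear(c), clear(g), holding(a), ontable(c)}

== RESULT ==
["clear(c)", "clear(g)", "holding(a)", "ontable(c)"]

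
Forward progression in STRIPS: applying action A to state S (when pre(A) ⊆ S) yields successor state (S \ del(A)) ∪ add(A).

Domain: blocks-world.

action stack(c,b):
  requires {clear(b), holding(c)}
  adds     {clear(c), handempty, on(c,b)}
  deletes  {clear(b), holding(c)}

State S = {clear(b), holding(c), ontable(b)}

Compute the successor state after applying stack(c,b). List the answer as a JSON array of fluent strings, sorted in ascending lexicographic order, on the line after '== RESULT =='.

Compute (S \ del) ∪ add:
  pre ⊆ S: {clear(b), holding(c)} ⊆ S  — applicable
  S \ del = {ontable(b)}
  ∪ add   = {clear(c), handempty, on(c,b), ontable(b)}

== RESULT ==
["clear(c)", "handempty", "on(c,b)", "ontable(b)"]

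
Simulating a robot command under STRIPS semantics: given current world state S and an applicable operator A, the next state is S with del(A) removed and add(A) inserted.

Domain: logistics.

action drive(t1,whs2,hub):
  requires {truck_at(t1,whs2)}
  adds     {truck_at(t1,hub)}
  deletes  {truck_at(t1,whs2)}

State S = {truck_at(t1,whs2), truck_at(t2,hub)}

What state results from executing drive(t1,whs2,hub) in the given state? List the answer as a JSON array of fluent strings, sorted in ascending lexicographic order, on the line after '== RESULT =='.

Progress:
  pre ⊆ S: {truck_at(t1,whs2)} ⊆ S  — applicable
  S \ del = {truck_at(t2,hub)}
  ∪ add   = {truck_at(t1,hub), truck_at(t2,hub)}

== RESULT ==
["truck_at(t1,hub)", "truck_at(t2,hub)"]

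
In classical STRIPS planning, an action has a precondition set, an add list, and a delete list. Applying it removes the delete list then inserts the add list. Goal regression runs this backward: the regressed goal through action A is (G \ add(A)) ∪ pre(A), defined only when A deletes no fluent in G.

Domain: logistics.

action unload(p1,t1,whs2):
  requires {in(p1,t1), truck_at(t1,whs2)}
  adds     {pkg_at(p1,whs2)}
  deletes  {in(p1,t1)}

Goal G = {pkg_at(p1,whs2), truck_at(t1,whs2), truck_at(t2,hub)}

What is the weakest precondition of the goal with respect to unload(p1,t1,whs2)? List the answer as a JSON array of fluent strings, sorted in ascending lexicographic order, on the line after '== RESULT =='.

Regress:
  G ∩ del = {}  (empty — regression defined)
  G \ add = {pkg_at(p1,whs2), truck_at(t1,whs2), truck_at(t2,hub)} \ {pkg_at(p1,whs2)} = {truck_at(t1,whs2), truck_at(t2,hub)}
  ∪ pre   = {truck_at(t1,whs2), truck_at(t2,hub)} ∪ {in(p1,t1), truck_at(t1,whs2)}
          = {in(p1,t1), truck_at(t1,whs2), truck_at(t2,hub)}

== RESULT ==
["in(p1,t1)", "truck_at(t1,whs2)", "truck_at(t2,hub)"]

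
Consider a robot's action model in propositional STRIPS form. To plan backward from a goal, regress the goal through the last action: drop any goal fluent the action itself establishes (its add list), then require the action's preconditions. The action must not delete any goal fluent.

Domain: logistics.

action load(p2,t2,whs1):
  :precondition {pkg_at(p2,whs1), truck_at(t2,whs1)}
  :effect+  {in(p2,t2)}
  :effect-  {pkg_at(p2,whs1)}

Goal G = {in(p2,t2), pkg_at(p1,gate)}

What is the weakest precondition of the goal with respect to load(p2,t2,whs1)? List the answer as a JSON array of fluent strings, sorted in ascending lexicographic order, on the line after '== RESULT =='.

Compute (G \ add) ∪ pre:
  G ∩ del = {}  (empty — regression defined)
  G \ add = {in(p2,t2), pkg_at(p1,gate)} \ {in(p2,t2)} = {pkg_at(p1,gate)}
  ∪ pre   = {pkg_at(p1,gate)} ∪ {pkg_at(p2,whs1), truck_at(t2,whs1)}
          = {pkg_at(p1,gate), pkg_at(p2,whs1), truck_at(t2,whs1)}

== RESULT ==
["pkg_at(p1,gate)", "pkg_at(p2,whs1)", "truck_at(t2,whs1)"]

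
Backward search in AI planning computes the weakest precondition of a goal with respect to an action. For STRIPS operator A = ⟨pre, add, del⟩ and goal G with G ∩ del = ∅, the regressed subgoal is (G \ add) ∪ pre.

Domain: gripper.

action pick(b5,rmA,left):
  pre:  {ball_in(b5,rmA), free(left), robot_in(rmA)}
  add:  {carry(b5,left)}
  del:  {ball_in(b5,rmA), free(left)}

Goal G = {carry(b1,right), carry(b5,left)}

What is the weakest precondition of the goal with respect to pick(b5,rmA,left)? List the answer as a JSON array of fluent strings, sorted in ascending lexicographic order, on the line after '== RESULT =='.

Compute (G \ add) ∪ pre:
  G ∩ del = {}  (empty — regression defined)
  G \ add = {carry(b1,right), carry(b5,left)} \ {carry(b5,left)} = {carry(b1,right)}
  ∪ pre   = {carry(b1,right)} ∪ {ball_in(b5,rmA), free(left), robot_in(rmA)}
          = {ball_in(b5,rmA), carry(b1,right), free(left), robot_in(rmA)}

== RESULT ==
["ball_in(b5,rmA)", "carry(b1,right)", "free(left)", "robot_in(rmA)"]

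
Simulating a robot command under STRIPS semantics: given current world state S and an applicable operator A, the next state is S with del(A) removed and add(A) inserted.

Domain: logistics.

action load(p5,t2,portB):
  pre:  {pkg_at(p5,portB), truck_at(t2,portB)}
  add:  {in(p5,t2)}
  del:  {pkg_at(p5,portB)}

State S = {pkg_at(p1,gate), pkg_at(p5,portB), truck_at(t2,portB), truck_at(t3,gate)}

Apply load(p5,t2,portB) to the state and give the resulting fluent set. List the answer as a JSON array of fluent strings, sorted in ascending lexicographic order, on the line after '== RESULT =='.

Compute (S \ del) ∪ add:
  pre ⊆ S: {pkg_at(p5,portB), truck_at(t2,portB)} ⊆ S  — applicable
  S \ del = {pkg_at(p1,gate), truck_at(t2,portB), truck_at(t3,gate)}
  ∪ add   = {in(p5,t2), pkg_at(p1,gate), truck_at(t2,portB), truck_at(t3,gate)}

== RESULT ==
["in(p5,t2)", "pkg_at(p1,gate)", "truck_at(t2,portB)", "truck_at(t3,gate)"]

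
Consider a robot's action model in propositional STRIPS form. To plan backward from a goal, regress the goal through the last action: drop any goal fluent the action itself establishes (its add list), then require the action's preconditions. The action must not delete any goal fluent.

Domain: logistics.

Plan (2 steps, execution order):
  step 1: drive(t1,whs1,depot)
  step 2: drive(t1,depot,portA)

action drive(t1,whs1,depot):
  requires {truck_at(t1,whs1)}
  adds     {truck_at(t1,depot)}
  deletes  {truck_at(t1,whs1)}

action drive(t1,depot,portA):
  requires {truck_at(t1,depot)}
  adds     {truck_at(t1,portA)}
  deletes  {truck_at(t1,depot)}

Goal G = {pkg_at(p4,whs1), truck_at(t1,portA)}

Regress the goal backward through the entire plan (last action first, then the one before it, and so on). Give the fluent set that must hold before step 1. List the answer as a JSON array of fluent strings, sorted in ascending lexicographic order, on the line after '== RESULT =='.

Regress step by step:
  through step 2 (drive(t1,depot,portA)): drop {truck_at(t1,portA)}, keep {pkg_at(p4,whs1)}, require {truck_at(t1,depot)}
    → {pkg_at(p4,whs1), truck_at(t1,depot)}
  through step 1 (drive(t1,whs1,depot)): drop {truck_at(t1,depot)}, keep {pkg_at(p4,whs1)}, require {truck_at(t1,whs1)}
    → {pkg_at(p4,whs1), truck_at(t1,whs1)}

== RESULT ==
["pkg_at(p4,whs1)", "truck_at(t1,whs1)"]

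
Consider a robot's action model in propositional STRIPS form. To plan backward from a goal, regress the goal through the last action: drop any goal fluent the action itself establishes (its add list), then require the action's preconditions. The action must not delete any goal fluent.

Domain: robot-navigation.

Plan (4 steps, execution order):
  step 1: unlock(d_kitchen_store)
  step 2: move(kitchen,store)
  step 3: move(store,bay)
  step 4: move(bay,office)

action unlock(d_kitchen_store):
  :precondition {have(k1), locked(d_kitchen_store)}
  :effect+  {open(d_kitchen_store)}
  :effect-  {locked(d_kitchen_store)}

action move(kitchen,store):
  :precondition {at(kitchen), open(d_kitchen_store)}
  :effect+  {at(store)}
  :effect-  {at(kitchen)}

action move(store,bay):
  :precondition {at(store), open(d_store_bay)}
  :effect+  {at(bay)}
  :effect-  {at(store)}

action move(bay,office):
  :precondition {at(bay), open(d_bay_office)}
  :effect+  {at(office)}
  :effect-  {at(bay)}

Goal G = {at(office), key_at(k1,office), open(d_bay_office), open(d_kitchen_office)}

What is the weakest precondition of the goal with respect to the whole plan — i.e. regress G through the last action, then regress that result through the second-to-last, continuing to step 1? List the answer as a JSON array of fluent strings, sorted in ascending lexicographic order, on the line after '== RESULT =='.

Regress step by step:
  through step 4 (move(bay,office)): drop {at(office)}, keep {key_at(k1,office), open(d_bay_office), open(d_kitchen_office)}, require {at(bay), open(d_bay_office)}
    → {at(bay), key_at(k1,office), open(d_bay_office), open(d_kitchen_office)}
  through step 3 (move(store,bay)): drop {at(bay)}, keep {key_at(k1,office), open(d_bay_office), open(d_kitchen_office)}, require {at(store), open(d_store_bay)}
    → {at(store), key_at(k1,office), open(d_bay_office), open(d_kitchen_office), open(d_store_bay)}
  through step 2 (move(kitchen,store)): drop {at(store)}, keep {key_at(k1,office), open(d_bay_office), open(d_kitchen_office), open(d_store_bay)}, require {at(kitchen), open(d_kitchen_store)}
    → {at(kitchen), key_at(k1,office), open(d_bay_office), open(d_kitchen_office), open(d_kitchen_store), open(d_store_bay)}
  through step 1 (unlock(d_kitchen_store)): drop {open(d_kitchen_store)}, keep {at(kitchen), key_at(k1,office), open(d_bay_office), open(d_kitchen_office), open(d_store_bay)}, require {have(k1), locked(d_kitchen_store)}
    → {at(kitchen), have(k1), key_at(k1,office), locked(d_kitchen_store), open(d_bay_office), open(d_kitchen_office), open(d_store_bay)}

== RESULT ==
["at(kitchen)", "have(k1)", "key_at(k1,office)", "locked(d_kitchen_store)", "open(d_bay_office)", "open(d_kitchen_office)", "open(d_store_bay)"]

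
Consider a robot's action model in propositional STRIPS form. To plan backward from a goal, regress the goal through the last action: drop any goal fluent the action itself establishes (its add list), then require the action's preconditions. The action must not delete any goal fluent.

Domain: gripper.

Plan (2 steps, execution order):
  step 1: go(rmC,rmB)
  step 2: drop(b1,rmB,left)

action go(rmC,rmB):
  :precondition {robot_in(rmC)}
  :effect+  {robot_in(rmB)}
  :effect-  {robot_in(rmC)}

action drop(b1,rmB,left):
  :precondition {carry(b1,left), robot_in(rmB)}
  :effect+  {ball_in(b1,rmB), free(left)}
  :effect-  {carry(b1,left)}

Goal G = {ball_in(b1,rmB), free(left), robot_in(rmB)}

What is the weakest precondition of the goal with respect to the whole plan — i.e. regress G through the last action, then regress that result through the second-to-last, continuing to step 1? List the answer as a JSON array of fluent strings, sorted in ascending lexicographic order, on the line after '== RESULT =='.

Work backward from the goal:
  through step 2 (drop(b1,rmB,left)): drop {ball_in(b1,rmB), free(left)}, keep {robot_in(rmB)}, require {carry(b1,left), robot_in(rmB)}
    → {carry(b1,left), robot_in(rmB)}
  through step 1 (go(rmC,rmB)): drop {robot_in(rmB)}, keep {carry(b1,left)}, require {robot_in(rmC)}
    → {carry(b1,left), robot_in(rmC)}

== RESULT ==
["carry(b1,left)", "robot_in(rmC)"]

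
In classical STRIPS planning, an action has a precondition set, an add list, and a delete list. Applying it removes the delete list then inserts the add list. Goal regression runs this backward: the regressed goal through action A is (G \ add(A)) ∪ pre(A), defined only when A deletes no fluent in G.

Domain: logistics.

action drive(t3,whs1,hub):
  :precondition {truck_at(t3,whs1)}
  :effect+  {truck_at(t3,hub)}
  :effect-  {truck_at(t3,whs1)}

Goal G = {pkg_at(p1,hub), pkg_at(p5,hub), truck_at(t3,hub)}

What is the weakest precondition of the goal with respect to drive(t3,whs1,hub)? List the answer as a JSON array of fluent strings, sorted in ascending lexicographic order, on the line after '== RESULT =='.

Compute (G \ add) ∪ pre:
  G ∩ del = {}  (empty — regression defined)
  G \ add = {pkg_at(p1,hub), pkg_at(p5,hub), truck_at(t3,hub)} \ {truck_at(t3,hub)} = {pkg_at(p1,hub), pkg_at(p5,hub)}
  ∪ pre   = {pkg_at(p1,hub), pkg_at(p5,hub)} ∪ {truck_at(t3,whs1)}
          = {pkg_at(p1,hub), pkg_at(p5,hub), truck_at(t3,whs1)}

== RESULT ==
["pkg_at(p1,hub)", "pkg_at(p5,hub)", "truck_at(t3,whs1)"]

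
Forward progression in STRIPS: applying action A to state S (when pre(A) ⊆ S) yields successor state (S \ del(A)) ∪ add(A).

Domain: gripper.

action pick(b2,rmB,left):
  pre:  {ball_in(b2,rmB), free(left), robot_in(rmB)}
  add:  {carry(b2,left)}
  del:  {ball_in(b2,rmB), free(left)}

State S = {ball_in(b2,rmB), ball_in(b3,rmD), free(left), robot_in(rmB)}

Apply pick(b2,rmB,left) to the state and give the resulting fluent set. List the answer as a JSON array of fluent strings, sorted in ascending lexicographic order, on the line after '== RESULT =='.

Progress:
  pre ⊆ S: {ball_in(b2,rmB), free(left), robot_in(rmB)} ⊆ S  — applicable
  S \ del = {ball_in(b3,rmD), robot_in(rmB)}
  ∪ add   = {ball_in(b3,rmD), carry(b2,left), robot_in(rmB)}

== RESULT ==
["ball_in(b3,rmD)", "carry(b2,left)", "robot_in(rmB)"]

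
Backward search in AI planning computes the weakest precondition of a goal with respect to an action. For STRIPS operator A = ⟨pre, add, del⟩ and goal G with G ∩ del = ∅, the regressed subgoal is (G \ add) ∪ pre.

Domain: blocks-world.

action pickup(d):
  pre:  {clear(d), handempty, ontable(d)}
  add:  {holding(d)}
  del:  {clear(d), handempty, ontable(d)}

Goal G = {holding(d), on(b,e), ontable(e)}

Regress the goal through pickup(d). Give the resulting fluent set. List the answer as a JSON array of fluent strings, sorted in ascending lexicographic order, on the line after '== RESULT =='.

Regress:
  G ∩ del = {}  (empty — regression defined)
  G \ add = {holding(d), on(b,e), ontable(e)} \ {holding(d)} = {on(b,e), ontable(e)}
  ∪ pre   = {on(b,e), ontable(e)} ∪ {clear(d), handempty, ontable(d)}
          = {clear(d), handempty, on(b,e), ontable(d), ontable(e)}

== RESULT ==
["clear(d)", "handempty", "on(b,e)", "ontable(d)", "ontable(e)"]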